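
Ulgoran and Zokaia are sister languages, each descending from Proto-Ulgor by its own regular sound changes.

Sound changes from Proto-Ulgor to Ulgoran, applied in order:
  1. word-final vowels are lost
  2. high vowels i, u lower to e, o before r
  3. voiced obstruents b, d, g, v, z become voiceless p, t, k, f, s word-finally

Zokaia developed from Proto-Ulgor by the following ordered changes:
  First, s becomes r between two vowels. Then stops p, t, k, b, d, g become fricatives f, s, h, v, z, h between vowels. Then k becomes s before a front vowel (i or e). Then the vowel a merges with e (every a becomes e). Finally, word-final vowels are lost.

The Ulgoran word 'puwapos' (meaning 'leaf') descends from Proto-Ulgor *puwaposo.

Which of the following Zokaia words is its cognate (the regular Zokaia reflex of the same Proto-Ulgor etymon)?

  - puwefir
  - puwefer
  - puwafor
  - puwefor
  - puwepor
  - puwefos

Zokaia: *puwaposo
  puwaposo → puwaporo   [rhotacism]
  puwaporo → puwaforo   [intervocalic lenition]
  puwaforo (rule 3 does not apply)
  puwaforo → puweforo   [vowel merger]
  puweforo → puwefor   [apocope]
  giving Zokaia puwefor.

puwefor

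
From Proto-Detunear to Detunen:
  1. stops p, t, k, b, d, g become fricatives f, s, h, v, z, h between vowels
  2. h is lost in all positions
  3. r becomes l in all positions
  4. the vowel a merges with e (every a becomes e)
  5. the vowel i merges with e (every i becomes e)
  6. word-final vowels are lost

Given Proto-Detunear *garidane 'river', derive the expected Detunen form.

Detunen: *garidane
  garidane → garizane   [intervocalic lenition]
  garizane (rule 2 does not apply)
  garizane → galizane   [unconditioned shift]
  galizane → gelizene   [vowel merger]
  gelizene → gelezene   [vowel merger]
  gelezene → gelezen   [apocope]
  giving Detunen gelezen.

gelezen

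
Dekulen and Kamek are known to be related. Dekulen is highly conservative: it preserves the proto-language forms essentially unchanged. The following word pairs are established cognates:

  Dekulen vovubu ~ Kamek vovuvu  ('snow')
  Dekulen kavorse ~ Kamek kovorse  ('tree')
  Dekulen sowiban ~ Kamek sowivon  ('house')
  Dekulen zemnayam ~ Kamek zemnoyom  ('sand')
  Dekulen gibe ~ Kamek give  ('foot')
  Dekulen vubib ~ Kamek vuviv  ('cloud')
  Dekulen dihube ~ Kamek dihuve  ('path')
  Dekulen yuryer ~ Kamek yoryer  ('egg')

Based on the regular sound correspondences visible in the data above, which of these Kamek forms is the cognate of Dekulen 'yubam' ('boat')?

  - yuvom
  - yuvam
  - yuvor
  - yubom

sowiban ~ sowivon — Dekulen b corresponds to Kamek v between vowels (before a back vowel).
zemnayam ~ zemnoyom — Dekulen a corresponds to Kamek o after a consonant, before a nasal.
Applying these to Dekulen 'yubam':
  yubam → yuvam   (b→v between vowels (before a back vowel))
  yuvam → yuvom   (a→o after a consonant, before a nasal)
So the Kamek cognate is 'yuvom'.

yuvom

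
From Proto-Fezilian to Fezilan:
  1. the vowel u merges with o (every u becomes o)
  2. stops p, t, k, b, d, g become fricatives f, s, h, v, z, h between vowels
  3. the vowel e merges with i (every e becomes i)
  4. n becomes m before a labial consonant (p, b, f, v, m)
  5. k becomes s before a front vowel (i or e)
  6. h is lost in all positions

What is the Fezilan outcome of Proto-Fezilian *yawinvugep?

Fezilan: start from *yawinvugep.
  rule 1 (vowel merger): yawinvugep → yawinvogep
  rule 2 (intervocalic lenition): yawinvogep → yawinvohep
  rule 3 (vowel merger): yawinvohep → yawinvohip
  rule 4 (nasal place assimilation): yawinvohip → yawimvohip
  rule 5: no change — yawimvohip
  rule 6 (h-loss): yawimvohip → yawimvoip
  ⇒ Fezilan yawimvoip

yawimvoip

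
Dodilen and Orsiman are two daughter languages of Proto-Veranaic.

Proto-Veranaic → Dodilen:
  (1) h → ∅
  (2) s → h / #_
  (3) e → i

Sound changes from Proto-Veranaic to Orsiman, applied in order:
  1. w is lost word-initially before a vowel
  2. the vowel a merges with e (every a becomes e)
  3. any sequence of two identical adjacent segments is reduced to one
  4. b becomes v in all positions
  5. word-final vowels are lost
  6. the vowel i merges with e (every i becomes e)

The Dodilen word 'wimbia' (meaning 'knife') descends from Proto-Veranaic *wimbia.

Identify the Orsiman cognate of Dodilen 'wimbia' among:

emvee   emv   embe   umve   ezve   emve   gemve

Orsiman: *wimbia > imbia > imbie > imvie > imvi > emve  (by glide loss, vowel merger, unconditioned shift, apocope, vowel merger)
Only 'emve' matches the regular Orsiman development of *wimbia.

emve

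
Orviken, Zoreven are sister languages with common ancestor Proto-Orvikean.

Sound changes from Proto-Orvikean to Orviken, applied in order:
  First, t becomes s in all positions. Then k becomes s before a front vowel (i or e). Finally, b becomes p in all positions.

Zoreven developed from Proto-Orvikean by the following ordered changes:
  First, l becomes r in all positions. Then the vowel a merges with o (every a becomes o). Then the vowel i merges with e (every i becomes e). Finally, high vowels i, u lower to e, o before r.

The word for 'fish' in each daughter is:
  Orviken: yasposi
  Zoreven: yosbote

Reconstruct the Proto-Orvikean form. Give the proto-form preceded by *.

Position 4: Orviken has p, Zoreven has b. Zoreven preserves b here (none of its changes turn any other segment into b), so the proto-segment is *b.
Position 7: Orviken has i, Zoreven has e. Orviken preserves i here (none of its changes turn any other segment into i), so the proto-segment is *i.
Position 6: Orviken has s, Zoreven has t. Zoreven preserves t here (none of its changes turn any other segment into t), so the proto-segment is *t.
This points to *yasboti. Verify forward in each daughter:
Orviken: *yasboti > yasbosi > yasposi  (by unconditioned shift, unconditioned shift)
Zoreven: *yasboti > yosboti > yosbote  (by vowel merger, vowel merger)
No other proto-form is consistent with every reflex, so the reconstruction is *yasboti.

*yasboti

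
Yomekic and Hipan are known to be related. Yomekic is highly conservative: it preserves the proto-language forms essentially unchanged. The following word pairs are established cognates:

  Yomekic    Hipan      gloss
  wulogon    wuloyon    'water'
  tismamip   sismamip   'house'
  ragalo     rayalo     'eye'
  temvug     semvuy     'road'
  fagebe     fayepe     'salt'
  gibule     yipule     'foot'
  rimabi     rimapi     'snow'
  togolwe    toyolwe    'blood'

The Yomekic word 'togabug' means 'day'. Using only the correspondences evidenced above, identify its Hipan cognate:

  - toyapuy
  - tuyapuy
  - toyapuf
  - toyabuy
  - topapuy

toyapuy

ragalo ~ rayalo — Yomekic g corresponds to Hipan y between vowels (before a back vowel).
gibule ~ yipule — Yomekic b corresponds to Hipan p between vowels (before a back vowel).
temvug ~ semvuy — Yomekic g corresponds to Hipan y word-finally.
Applying these to Yomekic 'togabug':
  togabug → toyabug   (g→y between vowels (before a back vowel))
  toyabug → toyapug   (b→p between vowels (before a back vowel))
  toyapug → toyapuy   (g→y word-finally)
So the Hipan cognate is 'toyapuy'.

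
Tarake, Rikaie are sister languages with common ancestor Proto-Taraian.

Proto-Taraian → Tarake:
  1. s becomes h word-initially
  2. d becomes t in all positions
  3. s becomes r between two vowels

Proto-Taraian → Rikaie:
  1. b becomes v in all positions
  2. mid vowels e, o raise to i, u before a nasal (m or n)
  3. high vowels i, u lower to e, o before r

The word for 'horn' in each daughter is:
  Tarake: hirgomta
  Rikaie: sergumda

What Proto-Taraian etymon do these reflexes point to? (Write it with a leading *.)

*sirgomda

Position 5: Tarake has o, Rikaie has u. Tarake preserves o here (none of its changes turn any other segment into o), so the proto-segment is *o.
Position 1: Tarake has h, Rikaie has s. Rikaie preserves s here (none of its changes turn any other segment into s), so the proto-segment is *s.
Position 7: Tarake has t, Rikaie has d. Rikaie preserves d here (none of its changes turn any other segment into d), so the proto-segment is *d.
Verify the candidate proto-form against each daughter:
Tarake: *sirgomda
  sirgomda → hirgomda   [debuccalisation]
  hirgomda → hirgomta   [unconditioned shift]
  hirgomta (rule 3 does not apply)
  giving Tarake hirgomta.
Rikaie: *sirgomda
  sirgomda (rule 1 does not apply)
  sirgomda → sirgumda   [pre-nasal raising]
  sirgumda → sergumda   [pre-rhotic lowering]
  giving Rikaie sergumda.
Only *sirgomda yields all of Tarake hirgomta, Rikaie sergumda.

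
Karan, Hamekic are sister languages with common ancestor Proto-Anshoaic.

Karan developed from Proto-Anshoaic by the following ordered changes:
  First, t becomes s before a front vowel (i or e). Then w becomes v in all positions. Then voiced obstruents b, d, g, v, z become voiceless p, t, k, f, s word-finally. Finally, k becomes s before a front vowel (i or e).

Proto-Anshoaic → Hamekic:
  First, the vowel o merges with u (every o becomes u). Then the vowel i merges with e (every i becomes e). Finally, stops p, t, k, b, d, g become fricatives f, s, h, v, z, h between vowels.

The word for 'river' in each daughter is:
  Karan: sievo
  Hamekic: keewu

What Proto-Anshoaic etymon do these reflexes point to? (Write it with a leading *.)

Position 1: Karan has s, Hamekic has k. Hamekic preserves k here (none of its changes turn any other segment into k), so the proto-segment is *k.
Position 5: Karan has o, Hamekic has u. Karan preserves o here (none of its changes turn any other segment into o), so the proto-segment is *o.
Position 4: Karan has v, Hamekic has w. Hamekic preserves w here (none of its changes turn any other segment into w), so the proto-segment is *w.
Continuing position by position gives *kiewo; check it forward:
Karan: *kiewo
  kiewo (rule 1 does not apply)
  kiewo → kievo   [unconditioned shift]
  kievo (rule 3 does not apply)
  kievo → sievo   [palatalisation]
  giving Karan sievo.
Hamekic: *kiewo
  kiewo → kiewu   [vowel merger]
  kiewu → keewu   [vowel merger]
  keewu (rule 3 does not apply)
  giving Hamekic keewu.
No other proto-form is consistent with every reflex, so the reconstruction is *kiewo.

*kiewo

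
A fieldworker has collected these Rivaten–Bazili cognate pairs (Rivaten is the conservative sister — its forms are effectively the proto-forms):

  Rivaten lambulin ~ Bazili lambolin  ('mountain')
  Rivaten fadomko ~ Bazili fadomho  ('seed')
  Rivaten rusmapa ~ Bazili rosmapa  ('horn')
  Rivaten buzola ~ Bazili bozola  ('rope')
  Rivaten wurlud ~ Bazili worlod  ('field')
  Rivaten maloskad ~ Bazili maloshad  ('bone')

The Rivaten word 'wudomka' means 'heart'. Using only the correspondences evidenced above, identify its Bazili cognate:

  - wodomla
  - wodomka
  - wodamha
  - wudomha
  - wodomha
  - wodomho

lambulin ~ lambolin, rusmapa ~ rosmapa — Rivaten u corresponds to Bazili o after a consonant, before a consonant other than r, m, n, p, b, f, v.
maloskad ~ maloshad — Rivaten k corresponds to Bazili h after a consonant, before a back vowel.
Applying these to Rivaten 'wudomka':
  wudomka → wodomka   (u→o after a consonant, before a consonant other than r, m, n, p, b, f, v)
  wodomka → wodomha   (k→h after a consonant, before a back vowel)
So the Bazili cognate is 'wodomha'.

wodomha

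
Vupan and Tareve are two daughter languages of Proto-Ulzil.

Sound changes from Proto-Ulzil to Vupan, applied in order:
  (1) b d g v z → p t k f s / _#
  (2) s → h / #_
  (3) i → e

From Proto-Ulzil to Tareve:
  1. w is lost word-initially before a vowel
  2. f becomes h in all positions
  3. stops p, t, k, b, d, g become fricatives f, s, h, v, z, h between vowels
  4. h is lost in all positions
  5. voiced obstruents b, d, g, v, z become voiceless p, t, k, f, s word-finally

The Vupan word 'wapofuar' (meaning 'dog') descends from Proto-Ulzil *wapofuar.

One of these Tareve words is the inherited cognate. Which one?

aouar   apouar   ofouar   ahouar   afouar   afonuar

afouar

Tareve: *wapofuar
  wapofuar → apofuar   [glide loss]
  apofuar → apohuar   [unconditioned shift]
  apohuar → afohuar   [intervocalic lenition]
  afohuar → afouar   [h-loss]
  afouar (rule 5 does not apply)
  giving Tareve afouar.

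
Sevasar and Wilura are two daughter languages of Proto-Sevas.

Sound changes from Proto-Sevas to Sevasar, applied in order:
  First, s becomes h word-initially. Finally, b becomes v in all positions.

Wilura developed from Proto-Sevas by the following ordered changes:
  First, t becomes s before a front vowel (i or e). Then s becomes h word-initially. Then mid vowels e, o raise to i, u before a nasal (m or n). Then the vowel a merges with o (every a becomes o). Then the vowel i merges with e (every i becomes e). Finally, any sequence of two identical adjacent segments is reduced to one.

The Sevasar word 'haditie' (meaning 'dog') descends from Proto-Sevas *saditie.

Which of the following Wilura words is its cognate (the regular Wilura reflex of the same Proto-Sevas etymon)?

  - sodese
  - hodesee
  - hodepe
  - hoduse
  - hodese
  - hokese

hodese

Wilura: start from *saditie.
  rule 1 (palatalisation): saditie → sadisie
  rule 2 (debuccalisation): sadisie → hadisie
  rule 3: no change — hadisie
  rule 4 (vowel merger): hadisie → hodisie
  rule 5 (vowel merger): hodisie → hodesee
  rule 6 (degemination): hodesee → hodese
  ⇒ Wilura hodese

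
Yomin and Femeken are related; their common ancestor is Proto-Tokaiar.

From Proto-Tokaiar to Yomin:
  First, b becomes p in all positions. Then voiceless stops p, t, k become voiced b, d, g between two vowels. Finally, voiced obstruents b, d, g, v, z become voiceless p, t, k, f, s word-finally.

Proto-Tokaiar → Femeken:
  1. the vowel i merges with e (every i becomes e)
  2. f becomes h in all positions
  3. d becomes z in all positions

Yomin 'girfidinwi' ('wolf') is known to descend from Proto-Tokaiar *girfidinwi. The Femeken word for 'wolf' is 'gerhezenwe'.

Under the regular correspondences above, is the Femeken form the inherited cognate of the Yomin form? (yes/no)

yes

Derive the expected Femeken reflex of *girfidinwi:
Femeken: start from *girfidinwi.
  rule 1 (vowel merger): girfidinwi → gerfedenwe
  rule 2 (unconditioned shift): gerfedenwe → gerhedenwe
  rule 3 (unconditioned shift): gerhedenwe → gerhezenwe
  ⇒ Femeken gerhezenwe
Femeken 'gerhezenwe' matches the regular reflex exactly, so the pair is cognate.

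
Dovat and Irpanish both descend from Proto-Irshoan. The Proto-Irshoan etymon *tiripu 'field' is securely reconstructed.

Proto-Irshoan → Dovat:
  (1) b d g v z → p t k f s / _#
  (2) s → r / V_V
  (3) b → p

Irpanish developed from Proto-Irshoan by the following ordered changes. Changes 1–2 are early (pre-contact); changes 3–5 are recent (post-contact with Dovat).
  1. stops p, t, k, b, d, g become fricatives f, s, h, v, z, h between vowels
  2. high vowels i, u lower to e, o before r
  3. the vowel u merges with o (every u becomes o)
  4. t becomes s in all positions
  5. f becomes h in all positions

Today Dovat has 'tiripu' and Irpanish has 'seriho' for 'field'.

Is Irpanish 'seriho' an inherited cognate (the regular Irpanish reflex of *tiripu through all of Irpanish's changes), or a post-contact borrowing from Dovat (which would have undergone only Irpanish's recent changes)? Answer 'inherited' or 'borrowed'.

inherited

If inherited, *tiripu would pass through all of Irpanish's changes:
Irpanish: start from *tiripu.
  rule 1 (intervocalic lenition): tiripu → tirifu
  rule 2 (pre-rhotic lowering): tirifu → terifu
  rule 3 (vowel merger): terifu → terifo
  rule 4 (unconditioned shift): terifo → serifo
  rule 5 (unconditioned shift): serifo → seriho
  ⇒ Irpanish seriho
If borrowed from Dovat 'tiripu' after the early changes, it would undergo only the recent ones:
  rule 3 (vowel merger): tiripu → tiripo
  rule 4 (unconditioned shift): tiripo → siripo
  rule 5 (unconditioned shift): no change (siripo)
  ⇒ as a loan: siripo
Irpanish 'seriho' matches the inherited outcome exactly, so it is an inherited cognate, not a loan.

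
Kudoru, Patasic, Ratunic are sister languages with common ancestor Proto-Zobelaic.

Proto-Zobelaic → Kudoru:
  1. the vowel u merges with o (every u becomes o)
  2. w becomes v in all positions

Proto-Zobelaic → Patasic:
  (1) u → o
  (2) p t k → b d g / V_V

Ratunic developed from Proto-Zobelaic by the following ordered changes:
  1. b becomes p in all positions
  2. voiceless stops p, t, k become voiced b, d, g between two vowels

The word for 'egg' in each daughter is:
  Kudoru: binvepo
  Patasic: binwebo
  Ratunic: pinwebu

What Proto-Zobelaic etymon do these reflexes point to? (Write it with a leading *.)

Position 4: Kudoru has v, Patasic has w, Ratunic has w. Patasic preserves w here (none of its changes turn any other segment into w), so the proto-segment is *w.
Position 1: Kudoru has b, Patasic has b, Ratunic has p. Kudoru preserves b here (none of its changes turn any other segment into b), so the proto-segment is *b.
Verify the candidate proto-form against each daughter:
Kudoru: *binwepu > binwepo > binvepo  (by vowel merger, unconditioned shift)
Patasic: *binwepu > binwepo > binwebo  (by vowel merger, intervocalic voicing)
Ratunic: *binwepu > pinwepu > pinwebu  (by unconditioned shift, intervocalic voicing)
*binwepu is the unique common source.

*binwepu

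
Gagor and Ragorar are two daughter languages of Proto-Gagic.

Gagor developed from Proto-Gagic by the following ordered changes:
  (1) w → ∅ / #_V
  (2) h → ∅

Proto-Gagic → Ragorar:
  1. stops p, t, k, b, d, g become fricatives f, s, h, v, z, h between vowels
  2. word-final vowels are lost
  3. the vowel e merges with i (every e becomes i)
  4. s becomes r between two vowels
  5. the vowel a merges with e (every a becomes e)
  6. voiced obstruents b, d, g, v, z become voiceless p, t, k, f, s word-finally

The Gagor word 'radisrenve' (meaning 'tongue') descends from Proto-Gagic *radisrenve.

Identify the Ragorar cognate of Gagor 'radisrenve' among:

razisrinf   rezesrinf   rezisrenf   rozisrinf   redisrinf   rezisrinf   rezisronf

Ragorar: *radisrenve > razisrenve > razisrenv > razisrinv > rezisrinv > rezisrinf  (by intervocalic lenition, apocope, vowel merger, vowel merger, final devoicing)
Only 'rezisrinf' matches the regular Ragorar development of *radisrenve.

rezisrinf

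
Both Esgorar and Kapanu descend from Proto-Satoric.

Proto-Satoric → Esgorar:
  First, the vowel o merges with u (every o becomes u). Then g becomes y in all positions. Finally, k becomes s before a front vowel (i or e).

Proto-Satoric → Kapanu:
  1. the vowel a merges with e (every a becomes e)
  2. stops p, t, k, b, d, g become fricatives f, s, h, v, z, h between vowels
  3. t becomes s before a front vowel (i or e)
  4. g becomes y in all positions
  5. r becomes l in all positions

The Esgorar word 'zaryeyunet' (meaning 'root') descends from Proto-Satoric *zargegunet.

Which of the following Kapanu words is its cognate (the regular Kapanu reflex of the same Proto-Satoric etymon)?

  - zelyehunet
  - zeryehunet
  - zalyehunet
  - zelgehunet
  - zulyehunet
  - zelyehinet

zelyehunet

Kapanu: start from *zargegunet.
  rule 1 (vowel merger): zargegunet → zergegunet
  rule 2 (intervocalic lenition): zergegunet → zergehunet
  rule 3: no change — zergehunet
  rule 4 (unconditioned shift): zergehunet → zeryehunet
  rule 5 (unconditioned shift): zeryehunet → zelyehunet
  ⇒ Kapanu zelyehunet
Among the options, 'zelyehunet' alone shows every Kapanu change applied in order.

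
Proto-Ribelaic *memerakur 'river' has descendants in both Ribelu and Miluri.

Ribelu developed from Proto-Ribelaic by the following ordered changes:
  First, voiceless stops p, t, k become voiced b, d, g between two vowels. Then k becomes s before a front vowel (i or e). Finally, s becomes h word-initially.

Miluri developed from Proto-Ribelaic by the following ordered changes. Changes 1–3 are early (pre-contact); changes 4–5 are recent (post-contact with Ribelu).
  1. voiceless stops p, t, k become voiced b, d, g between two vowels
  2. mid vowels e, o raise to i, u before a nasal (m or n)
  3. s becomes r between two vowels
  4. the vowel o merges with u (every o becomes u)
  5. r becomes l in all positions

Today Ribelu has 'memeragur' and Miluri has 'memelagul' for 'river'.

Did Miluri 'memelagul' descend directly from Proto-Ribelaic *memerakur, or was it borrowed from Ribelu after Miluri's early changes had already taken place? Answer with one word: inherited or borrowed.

borrowed

If inherited, *memerakur would pass through all of Miluri's changes:
Miluri: start from *memerakur.
  rule 1 (intervocalic voicing): memerakur → memeragur
  rule 2 (pre-nasal raising): memeragur → mimeragur
  rule 3: no change — mimeragur
  rule 4: no change — mimeragur
  rule 5 (unconditioned shift): mimeragur → mimelagul
  ⇒ Miluri mimelagul
If borrowed from Ribelu 'memeragur' after the early changes, it would undergo only the recent ones:
  rule 4 (vowel merger): no change (memeragur)
  rule 5 (unconditioned shift): memeragur → memelagul
  ⇒ as a loan: memelagul
Miluri 'memelagul' matches the loan outcome 'memelagul', not the inherited 'mimelagul' — it skipped the early Miluri changes, so it was borrowed from Ribelu.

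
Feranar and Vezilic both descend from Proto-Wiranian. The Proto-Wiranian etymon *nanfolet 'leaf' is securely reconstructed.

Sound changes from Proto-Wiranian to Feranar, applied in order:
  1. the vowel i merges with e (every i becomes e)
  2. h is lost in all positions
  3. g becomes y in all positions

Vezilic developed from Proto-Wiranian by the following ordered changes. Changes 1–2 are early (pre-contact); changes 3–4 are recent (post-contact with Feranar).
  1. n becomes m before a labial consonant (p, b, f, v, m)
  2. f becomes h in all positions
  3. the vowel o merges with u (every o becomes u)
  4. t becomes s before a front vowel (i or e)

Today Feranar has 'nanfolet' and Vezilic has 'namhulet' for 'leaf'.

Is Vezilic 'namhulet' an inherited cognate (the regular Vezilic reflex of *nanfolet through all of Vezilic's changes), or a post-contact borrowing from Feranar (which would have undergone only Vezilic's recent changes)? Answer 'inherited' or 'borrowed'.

inherited

If inherited, *nanfolet would pass through all of Vezilic's changes:
Vezilic: *nanfolet
  nanfolet → namfolet   [nasal place assimilation]
  namfolet → namholet   [unconditioned shift]
  namholet → namhulet   [vowel merger]
  namhulet (rule 4 does not apply)
  giving Vezilic namhulet.
If borrowed from Feranar 'nanfolet' after the early changes, it would undergo only the recent ones:
  rule 3 (vowel merger): nanfolet → nanfulet
  rule 4 (palatalisation): no change (nanfulet)
  ⇒ as a loan: nanfulet
Vezilic 'namhulet' matches the inherited outcome exactly, so it is an inherited cognate, not a loan.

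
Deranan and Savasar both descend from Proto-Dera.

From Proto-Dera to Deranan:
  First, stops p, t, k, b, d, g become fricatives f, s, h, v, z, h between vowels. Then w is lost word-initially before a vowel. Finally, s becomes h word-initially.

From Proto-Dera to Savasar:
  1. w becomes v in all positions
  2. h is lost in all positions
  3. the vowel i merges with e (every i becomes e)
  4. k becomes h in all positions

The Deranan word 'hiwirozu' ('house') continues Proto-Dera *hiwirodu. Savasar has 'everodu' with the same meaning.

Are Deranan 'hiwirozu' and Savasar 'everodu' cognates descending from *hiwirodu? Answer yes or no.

Derive the expected Savasar reflex of *hiwirodu:
Savasar: *hiwirodu > hivirodu > ivirodu > everodu  (by unconditioned shift, h-loss, vowel merger)
Savasar 'everodu' matches the regular reflex exactly, so the pair is cognate.

yes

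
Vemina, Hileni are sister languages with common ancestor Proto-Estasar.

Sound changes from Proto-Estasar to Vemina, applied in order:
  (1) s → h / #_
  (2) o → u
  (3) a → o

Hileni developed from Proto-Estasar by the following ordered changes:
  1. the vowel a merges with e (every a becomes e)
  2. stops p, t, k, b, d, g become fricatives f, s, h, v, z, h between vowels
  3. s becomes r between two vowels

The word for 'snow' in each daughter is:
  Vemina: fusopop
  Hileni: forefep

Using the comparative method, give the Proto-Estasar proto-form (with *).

Position 4: Vemina has o, Hileni has e. In Vemina, o can only continue *a, so the proto-segment is *a.
Position 3: Vemina has s, Hileni has r. Vemina preserves s here (none of its changes turn any other segment into s), so the proto-segment is *s.
Verify the candidate proto-form against each daughter:
Vemina: start from *fosapap.
  rule 1: no change — fosapap
  rule 2 (vowel merger): fosapap → fusapap
  rule 3 (vowel merger): fusapap → fusopop
  ⇒ Vemina fusopop
Hileni: *fosapap > fosepep > fosefep > forefep  (by vowel merger, intervocalic lenition, rhotacism)
Only *fosapap yields all of Vemina fusopop, Hileni forefep.

*fosapap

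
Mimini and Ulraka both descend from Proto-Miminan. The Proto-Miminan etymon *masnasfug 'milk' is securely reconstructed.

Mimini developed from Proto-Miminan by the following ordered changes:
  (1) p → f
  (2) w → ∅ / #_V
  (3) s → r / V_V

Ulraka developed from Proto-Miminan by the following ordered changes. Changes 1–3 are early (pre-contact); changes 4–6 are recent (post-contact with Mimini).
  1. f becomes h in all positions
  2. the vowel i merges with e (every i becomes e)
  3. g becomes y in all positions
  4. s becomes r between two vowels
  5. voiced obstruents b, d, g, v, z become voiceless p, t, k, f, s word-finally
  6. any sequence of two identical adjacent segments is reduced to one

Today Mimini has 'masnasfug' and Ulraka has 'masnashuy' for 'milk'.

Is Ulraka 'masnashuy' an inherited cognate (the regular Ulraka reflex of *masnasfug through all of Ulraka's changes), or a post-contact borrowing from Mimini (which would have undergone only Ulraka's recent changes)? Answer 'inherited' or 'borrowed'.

inherited

If inherited, *masnasfug would pass through all of Ulraka's changes:
Ulraka: *masnasfug
  masnasfug → masnashug   [unconditioned shift]
  masnashug (rule 2 does not apply)
  masnashug → masnashuy   [unconditioned shift]
  masnashuy (rule 4 does not apply)
  masnashuy (rule 5 does not apply)
  masnashuy (rule 6 does not apply)
  giving Ulraka masnashuy.
If borrowed from Mimini 'masnasfug' after the early changes, it would undergo only the recent ones:
  rule 4 (rhotacism): no change (masnasfug)
  rule 5 (final devoicing): masnasfug → masnasfuk
  rule 6 (degemination): no change (masnasfuk)
  ⇒ as a loan: masnasfuk
Ulraka 'masnashuy' matches the inherited outcome exactly, so it is an inherited cognate, not a loan.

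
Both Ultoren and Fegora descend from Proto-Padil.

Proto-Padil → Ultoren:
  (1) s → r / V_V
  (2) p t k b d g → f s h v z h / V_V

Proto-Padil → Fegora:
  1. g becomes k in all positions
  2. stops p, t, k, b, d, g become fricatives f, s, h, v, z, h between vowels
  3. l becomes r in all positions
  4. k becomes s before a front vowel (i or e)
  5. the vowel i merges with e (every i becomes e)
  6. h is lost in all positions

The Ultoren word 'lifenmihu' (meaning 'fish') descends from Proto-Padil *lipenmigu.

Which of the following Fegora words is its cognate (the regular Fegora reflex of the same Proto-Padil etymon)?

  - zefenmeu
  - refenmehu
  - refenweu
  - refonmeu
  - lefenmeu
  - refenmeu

refenmeu

Fegora: start from *lipenmigu.
  rule 1 (unconditioned shift): lipenmigu → lipenmiku
  rule 2 (intervocalic lenition): lipenmiku → lifenmihu
  rule 3 (unconditioned shift): lifenmihu → rifenmihu
  rule 4: no change — rifenmihu
  rule 5 (vowel merger): rifenmihu → refenmehu
  rule 6 (h-loss): refenmehu → refenmeu
  ⇒ Fegora refenmeu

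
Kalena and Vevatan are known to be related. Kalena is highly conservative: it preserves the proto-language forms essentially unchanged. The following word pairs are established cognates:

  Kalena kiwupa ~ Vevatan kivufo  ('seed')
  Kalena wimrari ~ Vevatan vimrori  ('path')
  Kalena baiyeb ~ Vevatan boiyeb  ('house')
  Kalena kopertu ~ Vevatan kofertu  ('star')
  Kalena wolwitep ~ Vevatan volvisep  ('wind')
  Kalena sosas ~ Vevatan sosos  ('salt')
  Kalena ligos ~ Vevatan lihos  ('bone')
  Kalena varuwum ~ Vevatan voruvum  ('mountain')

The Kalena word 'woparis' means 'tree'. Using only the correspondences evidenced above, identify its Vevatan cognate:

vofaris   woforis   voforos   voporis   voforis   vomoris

voforis

wolwitep ~ volvisep — Kalena w corresponds to Vevatan v word-initially before a back vowel.
kiwupa ~ kivufo — Kalena p corresponds to Vevatan f between vowels (before a back vowel).
wimrari ~ vimrori, varuwum ~ voruvum — Kalena a corresponds to Vevatan o after a consonant, before r.
Applying these to Kalena 'woparis':
  woparis → voparis   (w→v word-initially before a back vowel)
  voparis → vofaris   (p→f between vowels (before a back vowel))
  vofaris → voforis   (a→o after a consonant, before r)
So the Vevatan cognate is 'voforis'.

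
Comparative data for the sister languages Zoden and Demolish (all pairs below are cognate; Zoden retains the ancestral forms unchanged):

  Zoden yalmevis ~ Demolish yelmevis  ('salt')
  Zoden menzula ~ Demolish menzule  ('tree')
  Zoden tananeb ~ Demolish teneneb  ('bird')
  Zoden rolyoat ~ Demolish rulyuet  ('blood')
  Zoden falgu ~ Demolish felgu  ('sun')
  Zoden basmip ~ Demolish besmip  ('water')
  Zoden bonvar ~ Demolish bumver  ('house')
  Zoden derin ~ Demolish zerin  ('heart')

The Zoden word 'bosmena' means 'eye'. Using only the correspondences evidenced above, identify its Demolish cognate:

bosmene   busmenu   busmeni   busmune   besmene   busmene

rolyoat ~ rulyuet — Zoden o corresponds to Demolish u after a consonant, before a consonant other than r, m, n, p, b, f, v.
menzula ~ menzule — Zoden a corresponds to Demolish e word-finally.
Applying these to Zoden 'bosmena':
  bosmena → busmena   (o→u after a consonant, before a consonant other than r, m, n, p, b, f, v)
  busmena → busmene   (a→e word-finally)
So the Demolish cognate is 'busmene'.

busmene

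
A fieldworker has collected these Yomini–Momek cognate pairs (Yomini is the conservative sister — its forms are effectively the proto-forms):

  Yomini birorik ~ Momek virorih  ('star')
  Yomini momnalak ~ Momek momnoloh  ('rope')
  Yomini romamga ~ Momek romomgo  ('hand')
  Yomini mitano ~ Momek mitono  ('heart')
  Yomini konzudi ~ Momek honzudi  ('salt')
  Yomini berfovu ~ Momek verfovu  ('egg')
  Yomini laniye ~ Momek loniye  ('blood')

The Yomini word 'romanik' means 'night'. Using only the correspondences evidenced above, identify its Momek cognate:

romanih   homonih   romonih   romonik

mitano ~ mitono, laniye ~ loniye — Yomini a corresponds to Momek o after a consonant, before a nasal.
birorik ~ virorih, momnalak ~ momnoloh — Yomini k corresponds to Momek h word-finally.
Applying these to Yomini 'romanik':
  romanik → romonik   (a→o after a consonant, before a nasal)
  romonik → romonih   (k→h word-finally)
So the Momek cognate is 'romonih'.

romonih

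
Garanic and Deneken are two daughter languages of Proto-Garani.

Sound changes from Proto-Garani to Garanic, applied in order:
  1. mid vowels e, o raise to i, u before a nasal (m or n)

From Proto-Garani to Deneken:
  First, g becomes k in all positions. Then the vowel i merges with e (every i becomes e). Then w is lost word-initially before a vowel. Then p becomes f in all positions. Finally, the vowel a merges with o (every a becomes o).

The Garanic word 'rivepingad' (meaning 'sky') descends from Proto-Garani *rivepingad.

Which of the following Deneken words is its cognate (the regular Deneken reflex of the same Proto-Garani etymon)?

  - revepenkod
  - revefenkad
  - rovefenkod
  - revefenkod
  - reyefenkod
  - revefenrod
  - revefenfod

Deneken: *rivepingad > rivepinkad > revepenkad > revefenkad > revefenkod  (by unconditioned shift, vowel merger, unconditioned shift, vowel merger)

revefenkod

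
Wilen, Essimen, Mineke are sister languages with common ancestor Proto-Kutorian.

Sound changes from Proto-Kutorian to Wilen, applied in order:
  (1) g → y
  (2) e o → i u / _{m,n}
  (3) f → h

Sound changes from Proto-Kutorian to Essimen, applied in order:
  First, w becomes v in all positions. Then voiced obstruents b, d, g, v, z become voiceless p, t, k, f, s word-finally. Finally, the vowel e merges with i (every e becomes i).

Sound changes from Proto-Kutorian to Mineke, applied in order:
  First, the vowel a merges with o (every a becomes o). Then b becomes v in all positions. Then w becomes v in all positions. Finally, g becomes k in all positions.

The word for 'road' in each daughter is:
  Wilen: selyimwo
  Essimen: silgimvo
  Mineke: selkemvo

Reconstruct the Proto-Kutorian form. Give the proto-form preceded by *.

Position 2: Wilen has e, Essimen has i, Mineke has e. Wilen preserves e here (none of its changes turn any other segment into e), so the proto-segment is *e.
Position 5: Wilen has i, Essimen has i, Mineke has e. Mineke preserves e here (none of its changes turn any other segment into e), so the proto-segment is *e.
Position 4: Wilen has y, Essimen has g, Mineke has k. Essimen preserves g here (none of its changes turn any other segment into g), so the proto-segment is *g.
Verify the candidate proto-form against each daughter:
Wilen: *selgemwo
  selgemwo → selyemwo   [unconditioned shift]
  selyemwo → selyimwo   [pre-nasal raising]
  selyimwo (rule 3 does not apply)
  giving Wilen selyimwo.
Essimen: start from *selgemwo.
  rule 1 (unconditioned shift): selgemwo → selgemvo
  rule 2: no change — selgemvo
  rule 3 (vowel merger): selgemvo → silgimvo
  ⇒ Essimen silgimvo
Mineke: *selgemwo > selgemvo > selkemvo  (by unconditioned shift, unconditioned shift)
*selgemwo is the unique common source.

*selgemwo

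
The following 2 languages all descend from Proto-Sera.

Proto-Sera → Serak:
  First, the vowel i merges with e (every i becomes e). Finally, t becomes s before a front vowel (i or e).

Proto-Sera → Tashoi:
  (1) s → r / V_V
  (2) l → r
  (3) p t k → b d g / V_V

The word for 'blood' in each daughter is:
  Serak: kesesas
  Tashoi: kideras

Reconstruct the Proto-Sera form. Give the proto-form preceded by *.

Position 2: Serak has e, Tashoi has i. Tashoi preserves i here (none of its changes turn any other segment into i), so the proto-segment is *i.
Position 3: Serak has s, Tashoi has d. Taking the neighbouring segments as reconstructed: Serak s could go back to *t or *s; Tashoi d could go back to *t or *d — the one source consistent with every daughter is *t.
Verify the candidate proto-form against each daughter:
Serak: *kitesas > ketesas > kesesas  (by vowel merger, palatalisation)
Tashoi: *kitesas
  kitesas → kiteras   [rhotacism]
  kiteras (rule 2 does not apply)
  kiteras → kideras   [intervocalic voicing]
  giving Tashoi kideras.
Only *kitesas yields all of Serak kesesas, Tashoi kideras.

*kitesas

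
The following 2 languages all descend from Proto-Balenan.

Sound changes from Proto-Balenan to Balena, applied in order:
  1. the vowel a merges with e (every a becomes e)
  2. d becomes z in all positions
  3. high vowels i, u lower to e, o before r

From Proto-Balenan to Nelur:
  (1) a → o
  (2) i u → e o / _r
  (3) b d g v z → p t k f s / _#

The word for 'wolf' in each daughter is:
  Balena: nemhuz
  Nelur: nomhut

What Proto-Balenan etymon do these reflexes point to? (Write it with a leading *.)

Position 2: Balena has e, Nelur has o. Taking the neighbouring segments as reconstructed: Balena e could go back to *a or *e; Nelur o could go back to *a or *o — the one source consistent with every daughter is *a.
Position 6: Balena has z, Nelur has t. Taking the neighbouring segments as reconstructed: Balena z could go back to *d or *z; Nelur t could go back to *t or *d — the one source consistent with every daughter is *d.
Continuing position by position gives *namhud; check it forward:
Balena: *namhud
  namhud → nemhud   [vowel merger]
  nemhud → nemhuz   [unconditioned shift]
  nemhuz (rule 3 does not apply)
  giving Balena nemhuz.
Nelur: *namhud > nomhud > nomhut  (by vowel merger, final devoicing)
No other proto-form is consistent with every reflex, so the reconstruction is *namhud.

*namhud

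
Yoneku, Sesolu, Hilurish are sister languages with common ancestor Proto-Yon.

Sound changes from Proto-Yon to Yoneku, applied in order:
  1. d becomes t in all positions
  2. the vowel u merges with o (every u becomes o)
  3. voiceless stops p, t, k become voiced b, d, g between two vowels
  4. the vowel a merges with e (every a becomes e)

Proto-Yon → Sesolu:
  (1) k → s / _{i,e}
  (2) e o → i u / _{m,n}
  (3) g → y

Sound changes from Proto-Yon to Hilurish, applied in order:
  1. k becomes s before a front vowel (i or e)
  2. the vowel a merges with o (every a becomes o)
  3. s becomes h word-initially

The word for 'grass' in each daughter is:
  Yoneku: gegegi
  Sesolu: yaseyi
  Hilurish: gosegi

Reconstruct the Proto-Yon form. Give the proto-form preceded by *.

Position 1: Yoneku has g, Sesolu has y, Hilurish has g. Hilurish preserves g here (none of its changes turn any other segment into g), so the proto-segment is *g.
Position 2: Yoneku has e, Sesolu has a, Hilurish has o. Sesolu preserves a here (none of its changes turn any other segment into a), so the proto-segment is *a.
Continuing position by position gives *gakegi; check it forward:
Yoneku: *gakegi
  gakegi (rule 1 does not apply)
  gakegi (rule 2 does not apply)
  gakegi → gagegi   [intervocalic voicing]
  gagegi → gegegi   [vowel merger]
  giving Yoneku gegegi.
Sesolu: start from *gakegi.
  rule 1 (palatalisation): gakegi → gasegi
  rule 2: no change — gasegi
  rule 3 (unconditioned shift): gasegi → yaseyi
  ⇒ Sesolu yaseyi
Hilurish: *gakegi
  gakegi → gasegi   [palatalisation]
  gasegi → gosegi   [vowel merger]
  gosegi (rule 3 does not apply)
  giving Hilurish gosegi.
No other proto-form is consistent with every reflex, so the reconstruction is *gakegi.

*gakegi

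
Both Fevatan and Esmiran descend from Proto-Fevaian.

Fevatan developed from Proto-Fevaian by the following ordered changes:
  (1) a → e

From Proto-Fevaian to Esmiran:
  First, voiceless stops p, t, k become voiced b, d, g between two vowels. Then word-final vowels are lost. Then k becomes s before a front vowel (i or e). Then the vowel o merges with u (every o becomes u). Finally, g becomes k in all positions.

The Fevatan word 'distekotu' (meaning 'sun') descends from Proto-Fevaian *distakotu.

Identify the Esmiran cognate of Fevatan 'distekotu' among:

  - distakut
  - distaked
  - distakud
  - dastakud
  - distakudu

distakud

Esmiran: *distakotu
  distakotu → distagodu   [intervocalic voicing]
  distagodu → distagod   [apocope]
  distagod (rule 3 does not apply)
  distagod → distagud   [vowel merger]
  distagud → distakud   [unconditioned shift]
  giving Esmiran distakud.
Only 'distakud' matches the regular Esmiran development of *distakotu.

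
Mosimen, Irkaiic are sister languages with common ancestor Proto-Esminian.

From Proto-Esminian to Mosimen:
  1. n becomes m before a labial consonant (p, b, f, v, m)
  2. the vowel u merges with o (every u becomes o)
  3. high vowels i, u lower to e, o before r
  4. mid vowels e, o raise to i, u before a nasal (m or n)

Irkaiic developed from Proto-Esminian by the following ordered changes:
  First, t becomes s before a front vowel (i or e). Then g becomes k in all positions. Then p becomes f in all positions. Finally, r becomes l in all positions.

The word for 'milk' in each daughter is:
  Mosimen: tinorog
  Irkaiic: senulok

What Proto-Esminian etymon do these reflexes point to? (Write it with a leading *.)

Position 1: Mosimen has t, Irkaiic has s. Mosimen preserves t here (none of its changes turn any other segment into t), so the proto-segment is *t.
Position 5: Mosimen has r, Irkaiic has l. Mosimen preserves r here (none of its changes turn any other segment into r), so the proto-segment is *r.
Verify the candidate proto-form against each daughter:
Mosimen: *tenurog
  tenurog (rule 1 does not apply)
  tenurog → tenorog   [vowel merger]
  tenorog (rule 3 does not apply)
  tenorog → tinorog   [pre-nasal raising]
  giving Mosimen tinorog.
Irkaiic: *tenurog > senurog > senurok > senulok  (by palatalisation, unconditioned shift, unconditioned shift)
No other proto-form is consistent with every reflex, so the reconstruction is *tenurog.

*tenurog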